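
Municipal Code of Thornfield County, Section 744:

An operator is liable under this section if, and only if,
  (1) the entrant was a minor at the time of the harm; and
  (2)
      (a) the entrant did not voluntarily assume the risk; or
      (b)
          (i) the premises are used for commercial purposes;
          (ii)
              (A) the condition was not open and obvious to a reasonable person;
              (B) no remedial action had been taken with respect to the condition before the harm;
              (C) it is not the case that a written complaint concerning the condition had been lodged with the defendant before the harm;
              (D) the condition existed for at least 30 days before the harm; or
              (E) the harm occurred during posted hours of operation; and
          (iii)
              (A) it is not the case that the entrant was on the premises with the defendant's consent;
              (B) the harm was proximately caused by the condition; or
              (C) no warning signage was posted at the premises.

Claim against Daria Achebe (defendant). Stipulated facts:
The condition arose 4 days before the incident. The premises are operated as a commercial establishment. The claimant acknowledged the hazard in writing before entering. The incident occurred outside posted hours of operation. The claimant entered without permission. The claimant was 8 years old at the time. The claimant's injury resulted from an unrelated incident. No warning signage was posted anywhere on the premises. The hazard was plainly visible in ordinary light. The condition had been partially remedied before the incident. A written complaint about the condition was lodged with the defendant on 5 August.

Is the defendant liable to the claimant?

(1) entrant a minor — holds.
(a) no assumed risk — fails.
(i) commercial use — holds.
(A) not open/obvious — fails.
(B) no remedial action — fails.
(C) not (complaint lodged) — not satisfied.
(D) condition ≥30 days old — fails.
(E) during posted hours — fails.
So (ii) is not satisfied (F OR F OR F OR F OR F).
(A) not (consent to enter) — met.
(B) proximate cause — not satisfied.
(C) no signage posted — met.
(iii) = T OR F OR T = true.
So (b) is not satisfied (T AND F AND T).
(2): F OR F → false.
So Overall is not satisfied (T AND F).

No — not liable.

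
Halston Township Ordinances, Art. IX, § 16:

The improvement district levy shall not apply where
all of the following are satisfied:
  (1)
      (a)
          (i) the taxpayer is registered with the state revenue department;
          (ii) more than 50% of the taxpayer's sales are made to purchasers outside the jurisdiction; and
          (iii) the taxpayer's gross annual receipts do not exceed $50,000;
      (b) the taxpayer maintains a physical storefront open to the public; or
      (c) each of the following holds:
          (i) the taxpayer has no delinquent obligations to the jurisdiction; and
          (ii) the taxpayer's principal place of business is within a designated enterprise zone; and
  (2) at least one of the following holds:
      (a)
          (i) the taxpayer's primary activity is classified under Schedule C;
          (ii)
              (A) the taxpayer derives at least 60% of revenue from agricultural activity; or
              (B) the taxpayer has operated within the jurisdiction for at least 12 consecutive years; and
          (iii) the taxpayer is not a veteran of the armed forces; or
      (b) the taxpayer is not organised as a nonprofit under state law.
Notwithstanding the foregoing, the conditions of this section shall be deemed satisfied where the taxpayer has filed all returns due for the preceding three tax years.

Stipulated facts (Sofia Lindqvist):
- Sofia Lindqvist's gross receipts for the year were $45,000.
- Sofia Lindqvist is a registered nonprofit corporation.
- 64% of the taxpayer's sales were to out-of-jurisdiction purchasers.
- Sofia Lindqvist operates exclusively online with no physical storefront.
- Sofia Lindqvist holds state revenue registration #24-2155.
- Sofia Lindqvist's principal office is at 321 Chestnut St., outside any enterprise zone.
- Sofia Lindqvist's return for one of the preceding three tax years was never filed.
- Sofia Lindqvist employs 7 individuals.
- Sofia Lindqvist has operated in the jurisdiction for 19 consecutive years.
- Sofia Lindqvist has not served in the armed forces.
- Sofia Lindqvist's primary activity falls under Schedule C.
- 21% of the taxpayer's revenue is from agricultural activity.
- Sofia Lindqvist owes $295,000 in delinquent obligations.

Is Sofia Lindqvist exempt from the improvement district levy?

Yes — exempt.

(i) state-registered — holds.
(ii) >50% out-of-jur. sales — satisfied.
(iii) receipts ≤ $50,000 — holds.
So (a) is satisfied (T AND T AND T).
(b) has storefront — not met.
(i) no delinquency — not satisfied.
(ii) in enterprise zone — not satisfied.
So (c) is not satisfied (F AND F).
So (1) is satisfied (T OR F OR F).
(i) Schedule C activity — met.
(A) ≥60% agricultural — not met.
(B) ≥ 12 yrs in jurisdiction — satisfied.
(ii): F OR T → true.
(iii) not (veteran) — satisfied.
So (a) is satisfied (T AND T AND T).
(b) not (nonprofit) — fails.
(2): T OR F → true.
Overall: T AND T → true.
Exception (returns current) — not satisfied.
Result: main true OR exception false → true.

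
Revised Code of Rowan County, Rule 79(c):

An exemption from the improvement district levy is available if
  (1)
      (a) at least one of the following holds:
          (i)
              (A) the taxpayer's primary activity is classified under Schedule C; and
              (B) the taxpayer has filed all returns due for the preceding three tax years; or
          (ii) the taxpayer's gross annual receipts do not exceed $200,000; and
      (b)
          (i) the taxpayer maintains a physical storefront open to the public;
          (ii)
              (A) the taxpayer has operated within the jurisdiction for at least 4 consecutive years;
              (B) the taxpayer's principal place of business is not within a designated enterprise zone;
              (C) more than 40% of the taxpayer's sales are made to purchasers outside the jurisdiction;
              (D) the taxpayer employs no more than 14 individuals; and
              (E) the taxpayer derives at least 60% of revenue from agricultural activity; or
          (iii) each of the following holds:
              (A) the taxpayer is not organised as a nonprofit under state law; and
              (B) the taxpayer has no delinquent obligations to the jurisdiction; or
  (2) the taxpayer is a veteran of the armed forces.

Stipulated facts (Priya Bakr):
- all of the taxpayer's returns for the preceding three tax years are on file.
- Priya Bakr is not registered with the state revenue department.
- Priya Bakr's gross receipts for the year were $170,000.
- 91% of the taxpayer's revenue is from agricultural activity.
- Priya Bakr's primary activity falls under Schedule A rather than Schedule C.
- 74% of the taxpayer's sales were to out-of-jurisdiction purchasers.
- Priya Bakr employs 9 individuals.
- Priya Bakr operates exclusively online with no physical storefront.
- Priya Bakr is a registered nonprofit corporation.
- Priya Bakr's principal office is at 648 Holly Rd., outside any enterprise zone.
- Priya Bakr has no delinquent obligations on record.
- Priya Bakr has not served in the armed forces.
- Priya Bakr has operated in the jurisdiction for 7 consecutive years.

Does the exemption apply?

Yes — exempt.

(A) Schedule C activity — fails.
(B) returns current — holds.
(i) = F AND T = false.
(ii) receipts ≤ $200,000 — met.
(a) = F OR T = true.
(i) has storefront — fails.
(A) ≥ 4 yrs in jurisdiction — satisfied.
(B) not (in enterprise zone) — holds.
(C) >40% out-of-jur. sales — holds.
(D) ≤ 14 employees — holds.
(E) ≥60% agricultural — satisfied.
(ii): T AND T AND T AND T AND T → true.
(A) not (nonprofit) — fails.
(B) no delinquency — met.
So (iii) is not satisfied (F AND T).
So (b) is satisfied (F OR T OR F).
(1) = T AND T = true.
(2) veteran — fails.
So Overall is satisfied (T OR F).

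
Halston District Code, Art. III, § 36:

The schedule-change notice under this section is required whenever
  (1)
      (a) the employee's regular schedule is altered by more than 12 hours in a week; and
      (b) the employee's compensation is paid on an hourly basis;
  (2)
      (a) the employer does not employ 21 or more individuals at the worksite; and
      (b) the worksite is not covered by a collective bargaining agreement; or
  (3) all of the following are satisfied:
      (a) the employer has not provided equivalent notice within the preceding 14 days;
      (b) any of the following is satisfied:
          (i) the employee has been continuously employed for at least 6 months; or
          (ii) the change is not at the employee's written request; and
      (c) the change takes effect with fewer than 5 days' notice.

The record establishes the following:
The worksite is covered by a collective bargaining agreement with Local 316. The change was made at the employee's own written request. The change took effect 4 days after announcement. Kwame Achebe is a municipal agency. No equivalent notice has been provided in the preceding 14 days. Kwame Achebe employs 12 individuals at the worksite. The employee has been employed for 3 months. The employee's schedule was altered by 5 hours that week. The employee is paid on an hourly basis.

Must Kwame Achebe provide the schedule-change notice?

No — not required.

(a) schedule shift > 12h — not satisfied.
(b) hourly-paid — satisfied.
So (1) is not satisfied (F AND T).
(a) not (≥ 21 at site) — holds.
(b) no CBA — not met.
(2) = T AND F = false.
(a) no recent notice — satisfied.
(i) tenure ≥ 6 mo. — not met.
(ii) not employee-requested — not met.
(b) = F OR F = false.
(c) < 5 days' notice — satisfied.
(3) = T AND F AND T = false.
Overall: F OR F OR F → false.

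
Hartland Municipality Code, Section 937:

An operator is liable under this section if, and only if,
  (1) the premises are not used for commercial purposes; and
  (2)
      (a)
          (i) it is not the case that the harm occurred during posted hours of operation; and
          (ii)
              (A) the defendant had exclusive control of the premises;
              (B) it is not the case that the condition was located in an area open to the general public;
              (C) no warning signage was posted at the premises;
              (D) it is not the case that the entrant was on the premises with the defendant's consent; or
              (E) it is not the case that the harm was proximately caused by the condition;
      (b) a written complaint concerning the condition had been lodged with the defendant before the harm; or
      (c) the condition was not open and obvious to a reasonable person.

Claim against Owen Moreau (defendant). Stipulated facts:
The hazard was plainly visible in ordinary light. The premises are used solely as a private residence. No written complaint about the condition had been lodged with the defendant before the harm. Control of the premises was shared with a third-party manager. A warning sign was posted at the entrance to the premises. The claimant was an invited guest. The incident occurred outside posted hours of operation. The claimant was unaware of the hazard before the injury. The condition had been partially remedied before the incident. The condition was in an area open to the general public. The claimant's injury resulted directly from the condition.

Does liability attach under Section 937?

No — not liable.

(1) not (commercial use) — holds.
(i) not (during posted hours) — met.
(A) exclusive control — not met.
(B) not (public area) — fails.
(C) no signage posted — not met.
(D) not (consent to enter) — fails.
(E) not (proximate cause) — not met.
(ii) = F OR F OR F OR F OR F = false.
(a) = T AND F = false.
(b) complaint lodged — not satisfied.
(c) not open/obvious — fails.
(2) = F OR F OR F = false.
Overall: T AND F → false.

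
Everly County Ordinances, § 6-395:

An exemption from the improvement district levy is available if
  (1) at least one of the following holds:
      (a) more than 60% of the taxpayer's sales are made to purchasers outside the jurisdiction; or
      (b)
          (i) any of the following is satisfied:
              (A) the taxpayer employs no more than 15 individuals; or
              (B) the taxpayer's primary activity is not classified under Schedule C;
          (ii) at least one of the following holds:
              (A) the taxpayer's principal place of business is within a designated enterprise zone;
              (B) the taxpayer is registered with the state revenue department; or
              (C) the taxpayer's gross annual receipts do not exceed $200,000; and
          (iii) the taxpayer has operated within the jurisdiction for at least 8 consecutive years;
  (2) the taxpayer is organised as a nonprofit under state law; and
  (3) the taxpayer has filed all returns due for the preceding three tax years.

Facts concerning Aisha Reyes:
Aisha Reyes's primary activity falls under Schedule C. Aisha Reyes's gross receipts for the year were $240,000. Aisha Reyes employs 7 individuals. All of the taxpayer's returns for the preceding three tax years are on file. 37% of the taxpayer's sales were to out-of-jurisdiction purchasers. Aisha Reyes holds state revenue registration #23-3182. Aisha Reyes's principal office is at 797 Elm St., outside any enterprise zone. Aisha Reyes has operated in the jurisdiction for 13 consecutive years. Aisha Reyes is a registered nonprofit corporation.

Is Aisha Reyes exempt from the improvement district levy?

Yes — exempt.

(a) >60% out-of-jur. sales — not satisfied.
(A) ≤ 15 employees — satisfied.
(B) not (Schedule C activity) — not met.
So (i) is satisfied (T OR F).
(A) in enterprise zone — not met.
(B) state-registered — holds.
(C) receipts ≤ $200,000 — not satisfied.
(ii) = F OR T OR F = true.
(iii) ≥ 8 yrs in jurisdiction — met.
(b) = T AND T AND T = true.
(1): F OR T → true.
(2) nonprofit — holds.
(3) returns current — met.
Overall: T AND T AND T → true.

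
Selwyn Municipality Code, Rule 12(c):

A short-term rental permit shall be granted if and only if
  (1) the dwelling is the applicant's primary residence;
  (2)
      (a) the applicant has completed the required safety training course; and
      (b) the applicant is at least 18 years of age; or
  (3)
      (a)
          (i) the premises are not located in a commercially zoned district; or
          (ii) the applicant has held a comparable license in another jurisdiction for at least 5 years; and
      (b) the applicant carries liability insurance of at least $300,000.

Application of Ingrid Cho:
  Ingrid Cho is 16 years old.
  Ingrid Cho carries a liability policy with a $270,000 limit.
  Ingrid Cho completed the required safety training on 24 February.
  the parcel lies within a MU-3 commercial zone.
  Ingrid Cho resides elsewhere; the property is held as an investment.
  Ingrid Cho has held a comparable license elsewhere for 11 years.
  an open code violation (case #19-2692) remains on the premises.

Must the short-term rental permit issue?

(1) primary residence — not met.
(a) safety training — satisfied.
(b) age ≥ 18 — fails.
(2): T AND F → false.
(i) not (commercially zoned) — not met.
(ii) prior license ≥ 5 yr — met.
(a) = F OR T = true.
(b) insurance ≥ $300,000 — not satisfied.
So (3) is not satisfied (T AND F).
Overall: F OR F OR F → false.

No — denied.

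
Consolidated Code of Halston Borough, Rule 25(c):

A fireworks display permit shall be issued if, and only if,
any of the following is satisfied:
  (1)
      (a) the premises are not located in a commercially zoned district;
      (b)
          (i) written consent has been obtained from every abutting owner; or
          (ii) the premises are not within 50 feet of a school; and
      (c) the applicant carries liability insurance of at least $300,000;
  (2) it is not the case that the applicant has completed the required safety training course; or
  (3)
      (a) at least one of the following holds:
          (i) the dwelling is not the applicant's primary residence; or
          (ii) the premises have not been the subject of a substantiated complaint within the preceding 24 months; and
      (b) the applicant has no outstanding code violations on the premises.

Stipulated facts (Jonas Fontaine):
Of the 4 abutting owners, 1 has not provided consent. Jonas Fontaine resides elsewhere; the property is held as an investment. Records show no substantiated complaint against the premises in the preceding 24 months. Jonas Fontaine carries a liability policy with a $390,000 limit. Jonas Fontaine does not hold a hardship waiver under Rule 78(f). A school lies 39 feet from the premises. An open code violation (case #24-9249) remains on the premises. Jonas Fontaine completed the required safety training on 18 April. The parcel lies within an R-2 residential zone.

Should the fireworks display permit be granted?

No — denied.

(a) not (commercially zoned) — holds.
(i) all abutters consent — fails.
(ii) ≥50 ft from school — not satisfied.
(b): F OR F → false.
(c) insurance ≥ $300,000 — holds.
(1): T AND F AND T → false.
(2) not (safety training) — fails.
(i) not (primary residence) — satisfied.
(ii) no complaint in 24 mo. — holds.
(a) = T OR T = true.
(b) no code violations — not met.
(3): T AND F → false.
Overall: F OR F OR F → false.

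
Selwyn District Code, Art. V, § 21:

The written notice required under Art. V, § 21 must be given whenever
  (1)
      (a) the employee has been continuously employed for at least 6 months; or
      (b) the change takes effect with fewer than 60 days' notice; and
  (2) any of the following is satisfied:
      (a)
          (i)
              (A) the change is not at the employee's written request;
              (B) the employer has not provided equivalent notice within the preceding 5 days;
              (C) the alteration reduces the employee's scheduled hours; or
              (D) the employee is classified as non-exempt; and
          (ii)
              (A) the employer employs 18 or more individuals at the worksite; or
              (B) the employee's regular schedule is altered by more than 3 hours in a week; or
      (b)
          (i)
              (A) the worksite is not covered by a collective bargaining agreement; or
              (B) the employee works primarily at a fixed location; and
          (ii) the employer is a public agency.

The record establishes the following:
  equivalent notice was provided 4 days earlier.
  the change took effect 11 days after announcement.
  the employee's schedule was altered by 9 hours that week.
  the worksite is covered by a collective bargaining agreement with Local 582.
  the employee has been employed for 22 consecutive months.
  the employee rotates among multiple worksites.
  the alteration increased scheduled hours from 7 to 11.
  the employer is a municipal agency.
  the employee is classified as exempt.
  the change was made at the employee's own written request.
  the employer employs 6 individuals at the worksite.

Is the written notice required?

(a) tenure ≥ 6 mo. — holds.
(b) < 60 days' notice — satisfied.
(1): T OR T → true.
(A) not employee-requested — not satisfied.
(B) no recent notice — not met.
(C) hours reduced — not met.
(D) non-exempt — not satisfied.
So (i) is not satisfied (F OR F OR F OR F).
(A) ≥ 18 at site — fails.
(B) schedule shift > 3h — satisfied.
So (ii) is satisfied (F OR T).
So (a) is not satisfied (F AND T).
(A) no CBA — not satisfied.
(B) fixed location — not met.
(i): F OR F → false.
(ii) public agency — satisfied.
(b): F AND T → false.
So (2) is not satisfied (F OR F).
So Overall is not satisfied (T AND F).

No — not required.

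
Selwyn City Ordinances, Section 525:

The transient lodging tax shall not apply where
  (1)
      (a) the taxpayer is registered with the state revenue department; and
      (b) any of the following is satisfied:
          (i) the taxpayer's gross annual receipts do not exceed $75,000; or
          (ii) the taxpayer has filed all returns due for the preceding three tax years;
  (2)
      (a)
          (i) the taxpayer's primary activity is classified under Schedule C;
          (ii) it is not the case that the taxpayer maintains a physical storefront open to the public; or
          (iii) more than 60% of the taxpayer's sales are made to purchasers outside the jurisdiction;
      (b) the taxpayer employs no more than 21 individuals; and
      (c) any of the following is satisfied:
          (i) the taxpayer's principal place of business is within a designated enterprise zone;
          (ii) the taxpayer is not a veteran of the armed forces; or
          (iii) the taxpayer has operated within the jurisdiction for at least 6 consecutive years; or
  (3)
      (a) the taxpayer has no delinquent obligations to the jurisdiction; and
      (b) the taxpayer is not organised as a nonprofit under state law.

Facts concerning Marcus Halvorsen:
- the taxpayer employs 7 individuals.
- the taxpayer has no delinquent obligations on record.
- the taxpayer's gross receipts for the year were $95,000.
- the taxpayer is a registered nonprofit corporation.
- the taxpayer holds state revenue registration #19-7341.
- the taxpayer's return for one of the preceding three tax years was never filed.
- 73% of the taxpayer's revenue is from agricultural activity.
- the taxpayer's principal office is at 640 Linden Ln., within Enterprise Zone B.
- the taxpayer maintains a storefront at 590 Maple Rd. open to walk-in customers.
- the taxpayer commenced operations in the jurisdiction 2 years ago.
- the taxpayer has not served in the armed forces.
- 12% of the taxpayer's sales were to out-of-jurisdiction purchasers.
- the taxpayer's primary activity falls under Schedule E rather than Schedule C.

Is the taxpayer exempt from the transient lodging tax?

No — not exempt.

(a) state-registered — met.
(i) receipts ≤ $75,000 — fails.
(ii) returns current — not satisfied.
So (b) is not satisfied (F OR F).
So (1) is not satisfied (T AND F).
(i) Schedule C activity — fails.
(ii) not (has storefront) — not met.
(iii) >60% out-of-jur. sales — not satisfied.
So (a) is not satisfied (F OR F OR F).
(b) ≤ 21 employees — met.
(i) in enterprise zone — met.
(ii) not (veteran) — met.
(iii) ≥ 6 yrs in jurisdiction — not met.
(c) = T OR T OR F = true.
So (2) is not satisfied (F AND T AND T).
(a) no delinquency — met.
(b) not (nonprofit) — not satisfied.
(3): T AND F → false.
Overall = F OR F OR F = false.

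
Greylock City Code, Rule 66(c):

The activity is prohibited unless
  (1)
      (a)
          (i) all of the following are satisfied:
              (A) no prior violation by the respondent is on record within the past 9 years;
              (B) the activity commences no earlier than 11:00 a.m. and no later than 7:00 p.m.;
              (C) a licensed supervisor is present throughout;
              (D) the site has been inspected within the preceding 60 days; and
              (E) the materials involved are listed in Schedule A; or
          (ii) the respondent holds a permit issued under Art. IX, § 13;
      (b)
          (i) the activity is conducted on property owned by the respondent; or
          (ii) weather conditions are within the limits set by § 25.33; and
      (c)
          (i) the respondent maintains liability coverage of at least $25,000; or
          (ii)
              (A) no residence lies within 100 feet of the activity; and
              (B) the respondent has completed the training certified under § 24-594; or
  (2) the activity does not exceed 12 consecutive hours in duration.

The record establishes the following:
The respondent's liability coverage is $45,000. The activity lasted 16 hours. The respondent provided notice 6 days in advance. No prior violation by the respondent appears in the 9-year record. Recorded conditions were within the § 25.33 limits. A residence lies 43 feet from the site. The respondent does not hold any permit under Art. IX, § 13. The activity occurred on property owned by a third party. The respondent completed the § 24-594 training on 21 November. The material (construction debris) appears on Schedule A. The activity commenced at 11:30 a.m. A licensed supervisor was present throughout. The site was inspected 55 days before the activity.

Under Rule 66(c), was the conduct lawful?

Yes — lawful.

(A) no prior violation — holds.
(B) start within hours — holds.
(C) supervisor present — satisfied.
(D) site inspected — met.
(E) Schedule A material — met.
(i): T AND T AND T AND T AND T → true.
(ii) holds permit — not satisfied.
(a): T OR F → true.
(i) own property — not met.
(ii) weather ok — holds.
(b): F OR T → true.
(i) coverage ≥ $25,000 — holds.
(A) no residence in 100 ft — not met.
(B) training certified — satisfied.
(ii): F AND T → false.
So (c) is satisfied (T OR F).
(1) = T AND T AND T = true.
(2) ≤ 12 hrs duration — not met.
So Overall is satisfied (T OR F).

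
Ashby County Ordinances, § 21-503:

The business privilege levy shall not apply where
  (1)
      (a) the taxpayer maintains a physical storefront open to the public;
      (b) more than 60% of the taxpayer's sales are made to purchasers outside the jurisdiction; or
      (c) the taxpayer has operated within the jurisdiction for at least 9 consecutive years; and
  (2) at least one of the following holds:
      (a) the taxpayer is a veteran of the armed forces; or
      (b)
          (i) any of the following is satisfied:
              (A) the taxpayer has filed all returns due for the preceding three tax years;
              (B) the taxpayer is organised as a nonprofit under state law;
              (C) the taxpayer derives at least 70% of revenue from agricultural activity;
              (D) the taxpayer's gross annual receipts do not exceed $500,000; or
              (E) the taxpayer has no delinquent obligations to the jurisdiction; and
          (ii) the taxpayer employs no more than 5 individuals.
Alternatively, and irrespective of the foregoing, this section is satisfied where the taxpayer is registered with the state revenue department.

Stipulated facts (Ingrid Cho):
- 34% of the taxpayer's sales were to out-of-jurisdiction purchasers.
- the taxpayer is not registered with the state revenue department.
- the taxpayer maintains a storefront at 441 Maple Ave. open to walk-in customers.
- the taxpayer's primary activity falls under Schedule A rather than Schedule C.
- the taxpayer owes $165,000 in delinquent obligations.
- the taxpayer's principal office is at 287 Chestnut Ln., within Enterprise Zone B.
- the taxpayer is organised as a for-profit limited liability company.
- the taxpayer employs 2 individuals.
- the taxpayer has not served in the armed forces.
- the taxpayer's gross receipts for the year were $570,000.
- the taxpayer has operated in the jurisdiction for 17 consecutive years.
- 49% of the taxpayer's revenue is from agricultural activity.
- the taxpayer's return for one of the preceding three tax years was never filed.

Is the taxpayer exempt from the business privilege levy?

No — not exempt.

(a) has storefront — holds.
(b) >60% out-of-jur. sales — not met.
(c) ≥ 9 yrs in jurisdiction — met.
(1) = T OR F OR T = true.
(a) veteran — fails.
(A) returns current — not satisfied.
(B) nonprofit — fails.
(C) ≥70% agricultural — not met.
(D) receipts ≤ $500,000 — fails.
(E) no delinquency — not satisfied.
(i) = F OR F OR F OR F OR F = false.
(ii) ≤ 5 employees — met.
(b) = F AND T = false.
So (2) is not satisfied (F OR F).
Overall: T AND F → false.
Exception (state-registered) — not satisfied.
Result: main false OR exception false → false.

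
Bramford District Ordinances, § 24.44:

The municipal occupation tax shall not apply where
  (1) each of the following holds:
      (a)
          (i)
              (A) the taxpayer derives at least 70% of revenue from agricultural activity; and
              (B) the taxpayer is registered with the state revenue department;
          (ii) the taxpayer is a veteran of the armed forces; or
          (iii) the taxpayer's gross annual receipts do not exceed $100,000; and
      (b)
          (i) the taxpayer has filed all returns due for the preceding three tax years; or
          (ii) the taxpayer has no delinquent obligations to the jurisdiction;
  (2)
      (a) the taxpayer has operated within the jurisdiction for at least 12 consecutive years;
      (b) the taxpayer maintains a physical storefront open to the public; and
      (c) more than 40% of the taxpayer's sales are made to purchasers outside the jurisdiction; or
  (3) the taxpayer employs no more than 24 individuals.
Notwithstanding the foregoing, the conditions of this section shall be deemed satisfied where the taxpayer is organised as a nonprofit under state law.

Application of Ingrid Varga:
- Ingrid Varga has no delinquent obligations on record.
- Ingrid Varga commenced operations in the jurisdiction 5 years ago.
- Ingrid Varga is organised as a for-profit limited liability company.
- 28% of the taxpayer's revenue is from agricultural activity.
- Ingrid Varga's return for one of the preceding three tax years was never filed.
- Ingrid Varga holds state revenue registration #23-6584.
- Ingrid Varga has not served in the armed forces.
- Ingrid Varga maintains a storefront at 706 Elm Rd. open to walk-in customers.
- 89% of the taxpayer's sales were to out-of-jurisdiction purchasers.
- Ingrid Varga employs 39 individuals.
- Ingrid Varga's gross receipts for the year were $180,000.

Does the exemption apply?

No — not exempt.

(A) ≥70% agricultural — not satisfied.
(B) state-registered — satisfied.
So (i) is not satisfied (F AND T).
(ii) veteran — fails.
(iii) receipts ≤ $100,000 — not satisfied.
So (a) is not satisfied (F OR F OR F).
(i) returns current — not met.
(ii) no delinquency — satisfied.
So (b) is satisfied (F OR T).
So (1) is not satisfied (F AND T).
(a) ≥ 12 yrs in jurisdiction — fails.
(b) has storefront — holds.
(c) >40% out-of-jur. sales — holds.
(2): F AND T AND T → false.
(3) ≤ 24 employees — not satisfied.
Overall = F OR F OR F = false.
Exception (nonprofit) — not satisfied.
Result: main false OR exception false → false.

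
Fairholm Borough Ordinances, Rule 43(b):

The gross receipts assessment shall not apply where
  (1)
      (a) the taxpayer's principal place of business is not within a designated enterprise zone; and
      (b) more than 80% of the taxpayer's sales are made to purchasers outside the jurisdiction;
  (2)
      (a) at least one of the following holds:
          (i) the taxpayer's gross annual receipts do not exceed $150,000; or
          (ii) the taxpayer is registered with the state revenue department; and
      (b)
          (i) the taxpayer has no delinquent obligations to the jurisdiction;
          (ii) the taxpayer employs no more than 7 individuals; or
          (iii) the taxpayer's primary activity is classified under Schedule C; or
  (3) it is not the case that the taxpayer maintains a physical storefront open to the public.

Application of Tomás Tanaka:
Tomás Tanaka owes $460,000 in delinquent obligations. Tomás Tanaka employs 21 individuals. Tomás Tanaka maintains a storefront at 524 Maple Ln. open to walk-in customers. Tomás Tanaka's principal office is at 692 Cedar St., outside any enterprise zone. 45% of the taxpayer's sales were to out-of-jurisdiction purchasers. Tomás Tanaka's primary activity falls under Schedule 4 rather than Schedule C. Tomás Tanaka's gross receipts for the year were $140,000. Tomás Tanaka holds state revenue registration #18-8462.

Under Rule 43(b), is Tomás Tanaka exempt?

(a) not (in enterprise zone) — met.
(b) >80% out-of-jur. sales — fails.
(1): T AND F → false.
(i) receipts ≤ $150,000 — met.
(ii) state-registered — holds.
(a) = T OR T = true.
(i) no delinquency — not met.
(ii) ≤ 7 employees — fails.
(iii) Schedule C activity — fails.
So (b) is not satisfied (F OR F OR F).
(2) = T AND F = false.
(3) not (has storefront) — fails.
Overall = F OR F OR F = false.

No — not exempt.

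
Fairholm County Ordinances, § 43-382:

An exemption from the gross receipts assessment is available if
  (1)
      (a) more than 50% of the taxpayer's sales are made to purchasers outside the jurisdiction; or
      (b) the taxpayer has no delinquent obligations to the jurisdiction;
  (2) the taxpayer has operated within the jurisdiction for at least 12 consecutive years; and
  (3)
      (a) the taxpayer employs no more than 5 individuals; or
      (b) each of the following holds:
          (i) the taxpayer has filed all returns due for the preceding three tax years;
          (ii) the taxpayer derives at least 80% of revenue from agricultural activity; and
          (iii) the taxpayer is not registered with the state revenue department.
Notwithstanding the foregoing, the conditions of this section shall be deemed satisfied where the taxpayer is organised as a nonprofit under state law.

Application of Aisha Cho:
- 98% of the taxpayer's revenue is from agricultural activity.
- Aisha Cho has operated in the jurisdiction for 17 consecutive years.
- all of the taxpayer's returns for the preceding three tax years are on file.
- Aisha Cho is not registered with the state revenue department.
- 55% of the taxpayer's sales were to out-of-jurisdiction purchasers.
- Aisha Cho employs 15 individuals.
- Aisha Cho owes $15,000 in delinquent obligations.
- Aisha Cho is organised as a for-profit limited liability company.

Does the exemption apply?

Yes — exempt.

(a) >50% out-of-jur. sales — holds.
(b) no delinquency — fails.
So (1) is satisfied (T OR F).
(2) ≥ 12 yrs in jurisdiction — satisfied.
(a) ≤ 5 employees — not met.
(i) returns current — satisfied.
(ii) ≥80% agricultural — met.
(iii) not (state-registered) — satisfied.
(b): T AND T AND T → true.
(3): F OR T → true.
Overall: T AND T AND T → true.
Exception (nonprofit) — not satisfied.
Result: main true OR exception false → true.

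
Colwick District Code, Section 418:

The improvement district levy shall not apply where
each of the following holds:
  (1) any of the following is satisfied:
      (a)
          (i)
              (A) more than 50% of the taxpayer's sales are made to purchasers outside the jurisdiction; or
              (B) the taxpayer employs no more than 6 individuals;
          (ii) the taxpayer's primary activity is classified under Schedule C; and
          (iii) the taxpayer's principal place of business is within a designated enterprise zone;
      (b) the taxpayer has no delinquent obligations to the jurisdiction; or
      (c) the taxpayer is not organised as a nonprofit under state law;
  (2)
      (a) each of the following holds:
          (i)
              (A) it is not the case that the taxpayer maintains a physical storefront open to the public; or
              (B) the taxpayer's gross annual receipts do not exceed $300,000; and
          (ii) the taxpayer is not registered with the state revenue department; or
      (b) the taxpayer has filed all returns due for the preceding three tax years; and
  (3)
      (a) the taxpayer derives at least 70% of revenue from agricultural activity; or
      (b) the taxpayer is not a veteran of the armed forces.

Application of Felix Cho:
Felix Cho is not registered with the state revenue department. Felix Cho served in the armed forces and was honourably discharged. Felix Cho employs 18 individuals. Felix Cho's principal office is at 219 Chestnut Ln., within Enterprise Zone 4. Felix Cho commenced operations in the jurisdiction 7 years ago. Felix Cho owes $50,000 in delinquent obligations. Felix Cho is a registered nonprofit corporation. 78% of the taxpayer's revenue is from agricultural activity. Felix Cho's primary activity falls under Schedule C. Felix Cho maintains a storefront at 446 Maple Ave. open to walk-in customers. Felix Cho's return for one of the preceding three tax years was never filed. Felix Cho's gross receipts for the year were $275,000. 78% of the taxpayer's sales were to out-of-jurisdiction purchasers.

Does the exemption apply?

(A) >50% out-of-jur. sales — met.
(B) ≤ 6 employees — fails.
(i): T OR F → true.
(ii) Schedule C activity — holds.
(iii) in enterprise zone — met.
(a) = T AND T AND T = true.
(b) no delinquency — not satisfied.
(c) not (nonprofit) — not satisfied.
So (1) is satisfied (T OR F OR F).
(A) not (has storefront) — not met.
(B) receipts ≤ $300,000 — holds.
(i) = F OR T = true.
(ii) not (state-registered) — met.
(a) = T AND T = true.
(b) returns current — not met.
(2) = T OR F = true.
(a) ≥70% agricultural — satisfied.
(b) not (veteran) — fails.
(3): T OR F → true.
Overall: T AND T AND T → true.

Yes — exempt.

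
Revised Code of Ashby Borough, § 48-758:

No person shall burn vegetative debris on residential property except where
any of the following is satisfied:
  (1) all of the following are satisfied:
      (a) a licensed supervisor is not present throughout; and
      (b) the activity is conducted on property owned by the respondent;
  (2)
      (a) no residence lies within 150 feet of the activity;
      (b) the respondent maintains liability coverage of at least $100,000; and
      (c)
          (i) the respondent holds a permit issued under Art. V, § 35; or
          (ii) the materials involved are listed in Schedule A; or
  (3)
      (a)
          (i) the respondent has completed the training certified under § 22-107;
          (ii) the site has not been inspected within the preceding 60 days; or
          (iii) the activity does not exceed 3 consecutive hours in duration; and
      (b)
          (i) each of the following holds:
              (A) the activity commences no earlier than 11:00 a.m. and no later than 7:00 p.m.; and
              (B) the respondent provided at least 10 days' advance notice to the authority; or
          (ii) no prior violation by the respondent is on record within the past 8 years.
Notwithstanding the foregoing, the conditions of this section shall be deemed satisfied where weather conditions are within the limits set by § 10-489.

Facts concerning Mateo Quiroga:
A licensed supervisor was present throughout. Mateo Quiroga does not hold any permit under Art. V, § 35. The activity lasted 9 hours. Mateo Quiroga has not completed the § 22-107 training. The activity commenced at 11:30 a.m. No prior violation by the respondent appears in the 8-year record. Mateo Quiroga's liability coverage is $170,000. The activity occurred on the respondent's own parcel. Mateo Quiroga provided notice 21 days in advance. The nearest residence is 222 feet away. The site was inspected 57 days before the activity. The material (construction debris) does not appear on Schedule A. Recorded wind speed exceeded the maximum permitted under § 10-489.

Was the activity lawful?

No — unlawful.

(a) not (supervisor present) — not satisfied.
(b) own property — satisfied.
(1): F AND T → false.
(a) no residence in 150 ft — met.
(b) coverage ≥ $100,000 — met.
(i) holds permit — fails.
(ii) Schedule A material — fails.
(c) = F OR F = false.
So (2) is not satisfied (T AND T AND F).
(i) training certified — not satisfied.
(ii) not (site inspected) — fails.
(iii) ≤ 3 hrs duration — not met.
So (a) is not satisfied (F OR F OR F).
(A) start within hours — satisfied.
(B) ≥10 days' notice — satisfied.
(i) = T AND T = true.
(ii) no prior violation — holds.
So (b) is satisfied (T OR T).
So (3) is not satisfied (F AND T).
Overall: F OR F OR F → false.
Exception (weather ok) — not satisfied.
Result: main false OR exception false → false.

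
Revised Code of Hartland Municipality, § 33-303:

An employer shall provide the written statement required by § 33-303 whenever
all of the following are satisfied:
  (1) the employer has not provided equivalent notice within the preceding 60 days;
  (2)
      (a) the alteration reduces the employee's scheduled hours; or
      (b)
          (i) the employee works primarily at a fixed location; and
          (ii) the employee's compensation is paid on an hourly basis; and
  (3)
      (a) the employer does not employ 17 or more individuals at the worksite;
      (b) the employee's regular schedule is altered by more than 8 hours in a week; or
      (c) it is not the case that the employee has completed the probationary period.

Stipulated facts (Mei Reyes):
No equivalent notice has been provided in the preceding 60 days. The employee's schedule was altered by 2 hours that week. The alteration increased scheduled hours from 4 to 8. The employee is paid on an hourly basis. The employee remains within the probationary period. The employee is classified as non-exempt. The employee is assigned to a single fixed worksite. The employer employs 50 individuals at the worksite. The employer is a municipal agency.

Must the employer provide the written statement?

Yes — required.

(1) no recent notice — satisfied.
(a) hours reduced — not satisfied.
(i) fixed location — satisfied.
(ii) hourly-paid — satisfied.
(b) = T AND T = true.
(2) = F OR T = true.
(a) not (≥ 17 at site) — fails.
(b) schedule shift > 8h — not satisfied.
(c) not (past probation) — satisfied.
(3): F OR F OR T → true.
So Overall is satisfied (T AND T AND T).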